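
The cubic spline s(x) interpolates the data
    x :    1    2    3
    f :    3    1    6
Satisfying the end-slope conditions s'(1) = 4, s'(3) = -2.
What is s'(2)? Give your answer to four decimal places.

1.7500

With M_i denoting the second derivative at x_i, h_i = 1, 1, and Δ_i = (y_(i+1) − y_i)/h_i = -2, 5:
  1·M_0 + 4·M_1 + 1·M_2 = 6(Δ_1 - Δ_0) = 42
Clamped end conditions give two more equations: 2h_0·M_0 + h_0·M_1 = 6(Δ_0 - s'(1)) = -36 and h_1·M_1 + 2h_1·M_2 = 6(s'(3) - Δ_1) = -42.
Hence M_0 = -63/2, M_1 = 27, M_2 = -69/2.
On [2, 3], s'(x) = b_1 + 2c_1·(x - 2) + 3d_1·(x - 2)² with b_1 = Δ_1 - h_1(2M_1 + M_2)/6 = 7/4, c_1 = M_1/2 = 27/2, d_1 = (M_2 - M_1)/(6h_1) = -41/4. So s'(2) = 7/4.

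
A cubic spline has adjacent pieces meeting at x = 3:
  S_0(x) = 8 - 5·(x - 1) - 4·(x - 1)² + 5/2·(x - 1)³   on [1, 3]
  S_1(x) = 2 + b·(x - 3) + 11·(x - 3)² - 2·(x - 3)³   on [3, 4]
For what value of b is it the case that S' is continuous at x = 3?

9

S_0'(x) = -5 - 8·(x - 1) + 15/2·(x - 1)², so S_0'(3) = 9. On the right, S_1'(3) = b, so b = 9.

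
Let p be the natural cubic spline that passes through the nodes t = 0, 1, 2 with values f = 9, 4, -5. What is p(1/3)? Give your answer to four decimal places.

With m_i denoting the second derivative at x_i, h_i = 1, 1, and Δ_i = (y_(i+1) − y_i)/h_i = -5, -9:
  1·m_0 + 4·m_1 + 1·m_2 = 6(Δ_1 - Δ_0) = -24
Natural end conditions: m_0 = m_2 = 0.
Hence m_0 = 0, m_1 = -6, m_2 = 0.
On [0, 1], p(t) = 9 - 4·t + 0·t² - 1·t³.
With t = 1/3: p(1/3) = 206/27.

7.6296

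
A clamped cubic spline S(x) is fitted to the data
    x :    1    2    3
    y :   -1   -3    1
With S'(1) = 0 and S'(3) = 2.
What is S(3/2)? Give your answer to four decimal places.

Let M_i = S''(x_i). Step sizes h_i = 1, 1; slopes of the chords Δ_i = (y_(i+1) - y_i)/h_i = -2, 4.
  1·M_0 + 4·M_1 + 1·M_2 = 6(Δ_1 - Δ_0) = 36
Clamped end conditions give two more equations: 2h_0·M_0 + h_0·M_1 = 6(Δ_0 - S'(1)) = -12 and h_1·M_1 + 2h_1·M_2 = 6(S'(3) - Δ_1) = -12.
Forward elimination and back-substitution give M_0 = -14, M_1 = 16, M_2 = -14.
On [1, 2], S(x) = -1 + 0·(x - 1) - 7·(x - 1)² + 5·(x - 1)³.
With (x - 1) = 1/2: S(3/2) = -17/8.

-2.1250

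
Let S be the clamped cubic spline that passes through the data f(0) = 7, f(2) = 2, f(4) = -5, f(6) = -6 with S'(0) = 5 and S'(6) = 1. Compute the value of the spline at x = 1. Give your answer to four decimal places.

Write M_i for S''(x_i). With h_i = 2, 2, 2 and divided differences Δ_i = -5/2, -7/2, -1/2, the continuity of S' gives the tridiagonal system
  2·M_0 + 8·M_1 + 2·M_2 = 6(Δ_1 - Δ_0) = -6
  2·M_1 + 8·M_2 + 2·M_3 = 6(Δ_2 - Δ_1) = 18
Clamped end conditions give two more equations: 2h_0·M_0 + h_0·M_1 = 6(Δ_0 - S'(0)) = -45 and h_2·M_2 + 2h_2·M_3 = 6(S'(6) - Δ_2) = 9.
Forward elimination and back-substitution give M_0 = -367/30, M_1 = 59/30, M_2 = 41/30, M_3 = 47/30.
On [0, 2], S(x) = 7 + 5·x - 367/60·x² + 71/60·x³.
With x = 1: S(1) = 106/15.

7.0667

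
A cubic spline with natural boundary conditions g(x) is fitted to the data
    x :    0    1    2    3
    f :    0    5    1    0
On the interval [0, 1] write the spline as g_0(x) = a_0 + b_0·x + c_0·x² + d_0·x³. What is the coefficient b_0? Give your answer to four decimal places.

7.6000

Let M_i = g''(x_i). Step sizes h_i = 1, 1, 1; slopes of the chords Δ_i = (y_(i+1) - y_i)/h_i = 5, -4, -1.
  1·M_0 + 4·M_1 + 1·M_2 = 6(Δ_1 - Δ_0) = -54
  1·M_1 + 4·M_2 + 1·M_3 = 6(Δ_2 - Δ_1) = 18
Natural end conditions: M_0 = M_3 = 0.
Hence M_0 = 0, M_1 = -78/5, M_2 = 42/5, M_3 = 0.
On [0, 1], with g_0(x) = a_0 + b_0·x + c_0·x² + d_0·x³: c_0 = M_0/2 = 0, d_0 = (M_1 - M_0)/(6h_0) = -13/5, b_0 = Δ_0 - h_0(2M_0 + M_1)/6 = 38/5.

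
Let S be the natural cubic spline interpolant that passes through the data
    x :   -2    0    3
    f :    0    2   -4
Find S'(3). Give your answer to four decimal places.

-2.9000

With m_i denoting the second derivative at x_i, h_i = 2, 3, and Δ_i = (y_(i+1) − y_i)/h_i = 1, -2:
  2·m_0 + 10·m_1 + 3·m_2 = 6(Δ_1 - Δ_0) = -18
Natural end conditions: m_0 = m_2 = 0.
Hence m_0 = 0, m_1 = -9/5, m_2 = 0.
On [0, 3], S'(x) = b_1 + 2c_1·x + 3d_1·x² with b_1 = Δ_1 - h_1(2m_1 + m_2)/6 = -1/5, c_1 = m_1/2 = -9/10, d_1 = (m_2 - m_1)/(6h_1) = 1/10. So S'(3) = -29/10.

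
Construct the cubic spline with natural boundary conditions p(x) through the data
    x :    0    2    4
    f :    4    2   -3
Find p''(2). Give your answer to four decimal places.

-1.1250

Put m_i = p'' at the i-th knot. Here h = (2, 2) and Δ = (-1, -5/2), so the interior equations h_(i-1)·m_(i-1) + 2(h_(i-1)+h_i)·m_i + h_i·m_(i+1) = 6(Δ_i − Δ_(i-1)) read
  2·m_0 + 8·m_1 + 2·m_2 = 6(Δ_1 - Δ_0) = -9
Natural end conditions: m_0 = m_2 = 0.
Solving the tridiagonal system: m_0 = 0, m_1 = -9/8, m_2 = 0.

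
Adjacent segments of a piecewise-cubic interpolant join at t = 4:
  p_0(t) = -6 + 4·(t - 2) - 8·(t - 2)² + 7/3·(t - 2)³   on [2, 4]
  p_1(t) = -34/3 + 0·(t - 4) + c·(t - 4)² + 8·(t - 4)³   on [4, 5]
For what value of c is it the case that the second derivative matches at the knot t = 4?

p_0''(t) = -16 + 14·(t - 2), so p_0''(4) = 12. On the right, p_1''(4) = 2c, so c = 6.

6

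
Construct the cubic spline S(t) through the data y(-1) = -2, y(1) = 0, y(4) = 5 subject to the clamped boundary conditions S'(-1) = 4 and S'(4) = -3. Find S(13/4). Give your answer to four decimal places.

With M_i denoting the second derivative at x_i, h_i = 2, 3, and Δ_i = (y_(i+1) − y_i)/h_i = 1, 5/3:
  2·M_0 + 10·M_1 + 3·M_2 = 6(Δ_1 - Δ_0) = 4
Clamped end conditions give two more equations: 2h_0·M_0 + h_0·M_1 = 6(Δ_0 - S'(-1)) = -18 and h_1·M_1 + 2h_1·M_2 = 6(S'(4) - Δ_1) = -28.
Solving the tridiagonal system: M_0 = -63/10, M_1 = 18/5, M_2 = -97/15.
On [1, 4], S(t) = 0 + 13/10·(t - 1) + 9/5·(t - 1)² - 151/270·(t - 1)³.
With (t - 1) = 9/4: S(13/4) = 3627/640.

5.6672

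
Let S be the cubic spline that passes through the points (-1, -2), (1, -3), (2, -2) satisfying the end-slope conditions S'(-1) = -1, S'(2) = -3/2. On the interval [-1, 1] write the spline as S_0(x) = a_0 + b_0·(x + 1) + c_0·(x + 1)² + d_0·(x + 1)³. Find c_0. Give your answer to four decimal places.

Let m_i = S''(x_i). Step sizes h_i = 2, 1; slopes of the chords Δ_i = (y_(i+1) - y_i)/h_i = -1/2, 1.
  2·m_0 + 6·m_1 + 1·m_2 = 6(Δ_1 - Δ_0) = 9
Clamped end conditions give two more equations: 2h_0·m_0 + h_0·m_1 = 6(Δ_0 - S'(-1)) = 3 and h_1·m_1 + 2h_1·m_2 = 6(S'(2) - Δ_1) = -15.
Forward elimination and back-substitution give m_0 = -11/12, m_1 = 10/3, m_2 = -55/6.
On [-1, 1], with S_0(x) = a_0 + b_0·(x + 1) + c_0·(x + 1)² + d_0·(x + 1)³: c_0 = m_0/2 = -11/24, d_0 = (m_1 - m_0)/(6h_0) = 17/48, b_0 = Δ_0 - h_0(2m_0 + m_1)/6 = -1.

-0.4583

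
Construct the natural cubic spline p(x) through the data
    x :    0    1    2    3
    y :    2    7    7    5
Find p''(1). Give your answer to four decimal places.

-7.2000

Write M_i for p''(x_i). With h_i = 1, 1, 1 and divided differences Δ_i = 5, 0, -2, the continuity of p' gives the tridiagonal system
  1·M_0 + 4·M_1 + 1·M_2 = 6(Δ_1 - Δ_0) = -30
  1·M_1 + 4·M_2 + 1·M_3 = 6(Δ_2 - Δ_1) = -12
Natural end conditions: M_0 = M_3 = 0.
Solving the tridiagonal system: M_0 = 0, M_1 = -36/5, M_2 = -6/5, M_3 = 0.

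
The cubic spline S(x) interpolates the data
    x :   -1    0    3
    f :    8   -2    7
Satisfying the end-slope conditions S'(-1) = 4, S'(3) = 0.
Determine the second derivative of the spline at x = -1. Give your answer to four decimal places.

With M_i denoting the second derivative at x_i, h_i = 1, 3, and Δ_i = (y_(i+1) − y_i)/h_i = -10, 3:
  1·M_0 + 8·M_1 + 3·M_2 = 6(Δ_1 - Δ_0) = 78
Clamped end conditions give two more equations: 2h_0·M_0 + h_0·M_1 = 6(Δ_0 - S'(-1)) = -84 and h_1·M_1 + 2h_1·M_2 = 6(S'(3) - Δ_1) = -18.
Solving the tridiagonal system: M_0 = -211/4, M_1 = 43/2, M_2 = -55/4.

-52.7500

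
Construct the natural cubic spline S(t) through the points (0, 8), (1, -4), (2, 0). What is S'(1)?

Put M_i = S'' at the i-th knot. Here h = (1, 1) and Δ = (-12, 4), so the interior equations h_(i-1)·M_(i-1) + 2(h_(i-1)+h_i)·M_i + h_i·M_(i+1) = 6(Δ_i − Δ_(i-1)) read
  1·M_0 + 4·M_1 + 1·M_2 = 6(Δ_1 - Δ_0) = 96
Natural end conditions: M_0 = M_2 = 0.
Solving: M_0 = 0, M_1 = 24, M_2 = 0.
On [1, 2], S'(t) = b_1 + 2c_1·(t - 1) + 3d_1·(t - 1)² with b_1 = Δ_1 - h_1(2M_1 + M_2)/6 = -4, c_1 = M_1/2 = 12, d_1 = (M_2 - M_1)/(6h_1) = -4. So S'(1) = -4.

-4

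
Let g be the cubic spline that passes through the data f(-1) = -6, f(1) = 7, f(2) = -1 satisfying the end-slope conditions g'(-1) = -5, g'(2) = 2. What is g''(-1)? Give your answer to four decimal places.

With m_i denoting the second derivative at x_i, h_i = 2, 1, and Δ_i = (y_(i+1) − y_i)/h_i = 13/2, -8:
  2·m_0 + 6·m_1 + 1·m_2 = 6(Δ_1 - Δ_0) = -87
Clamped end conditions give two more equations: 2h_0·m_0 + h_0·m_1 = 6(Δ_0 - g'(-1)) = 69 and h_1·m_1 + 2h_1·m_2 = 6(g'(2) - Δ_1) = 60.
Hence m_0 = 409/12, m_1 = -101/3, m_2 = 281/6.

34.0833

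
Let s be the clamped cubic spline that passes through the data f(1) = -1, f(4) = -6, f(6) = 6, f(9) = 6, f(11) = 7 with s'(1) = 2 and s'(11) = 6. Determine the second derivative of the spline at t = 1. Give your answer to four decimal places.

-7.6391

Write M_i for s''(x_i). With h_i = 3, 2, 3, 2 and divided differences Δ_i = -5/3, 6, 0, 1/2, the continuity of s' gives the tridiagonal system
  3·M_0 + 10·M_1 + 2·M_2 = 6(Δ_1 - Δ_0) = 46
  2·M_1 + 10·M_2 + 3·M_3 = 6(Δ_2 - Δ_1) = -36
  3·M_2 + 10·M_3 + 2·M_4 = 6(Δ_3 - Δ_2) = 3
Clamped end conditions give two more equations: 2h_0·M_0 + h_0·M_1 = 6(Δ_0 - s'(1)) = -22 and h_3·M_3 + 2h_3·M_4 = 6(s'(11) - Δ_3) = 33.
Solving: M_0 = -3323/435, M_1 = 1152/145, M_2 = -1527/290, M_3 = 37/145, M_4 = 4711/580.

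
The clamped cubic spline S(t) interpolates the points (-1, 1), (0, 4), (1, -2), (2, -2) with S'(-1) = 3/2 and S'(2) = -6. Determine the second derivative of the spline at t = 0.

Write m_i for S''(x_i). With h_i = 1, 1, 1 and divided differences Δ_i = 3, -6, 0, the continuity of S' gives the tridiagonal system
  1·m_0 + 4·m_1 + 1·m_2 = 6(Δ_1 - Δ_0) = -54
  1·m_1 + 4·m_2 + 1·m_3 = 6(Δ_2 - Δ_1) = 36
Clamped end conditions give two more equations: 2h_0·m_0 + h_0·m_1 = 6(Δ_0 - S'(-1)) = 9 and h_2·m_2 + 2h_2·m_3 = 6(S'(2) - Δ_2) = -36.
Hence m_0 = 16, m_1 = -23, m_2 = 22, m_3 = -29.

-23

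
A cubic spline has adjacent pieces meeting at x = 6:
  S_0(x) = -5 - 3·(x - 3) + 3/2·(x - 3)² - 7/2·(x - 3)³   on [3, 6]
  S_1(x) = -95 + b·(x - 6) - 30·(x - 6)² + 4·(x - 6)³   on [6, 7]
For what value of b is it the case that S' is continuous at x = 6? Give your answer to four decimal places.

-88.5000

S_0'(x) = -3 + 3·(x - 3) - 21/2·(x - 3)², so S_0'(6) = -177/2. On the right, S_1'(6) = b, so b = -177/2.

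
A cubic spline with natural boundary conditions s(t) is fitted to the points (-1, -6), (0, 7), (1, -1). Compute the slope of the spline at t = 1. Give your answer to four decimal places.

Write M_i for s''(x_i). With h_i = 1, 1 and divided differences Δ_i = 13, -8, the continuity of s' gives the tridiagonal system
  1·M_0 + 4·M_1 + 1·M_2 = 6(Δ_1 - Δ_0) = -126
Natural end conditions: M_0 = M_2 = 0.
Forward elimination and back-substitution give M_0 = 0, M_1 = -63/2, M_2 = 0.
On [0, 1], s'(t) = b_1 + 2c_1·t + 3d_1·t² with b_1 = Δ_1 - h_1(2M_1 + M_2)/6 = 5/2, c_1 = M_1/2 = -63/4, d_1 = (M_2 - M_1)/(6h_1) = 21/4. So s'(1) = -53/4.

-13.2500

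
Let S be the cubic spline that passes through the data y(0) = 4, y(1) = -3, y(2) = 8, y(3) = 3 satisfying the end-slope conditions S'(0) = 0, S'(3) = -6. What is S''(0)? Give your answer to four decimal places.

With σ_i denoting the second derivative at x_i, h_i = 1, 1, 1, and Δ_i = (y_(i+1) − y_i)/h_i = -7, 11, -5:
  1·σ_0 + 4·σ_1 + 1·σ_2 = 6(Δ_1 - Δ_0) = 108
  1·σ_1 + 4·σ_2 + 1·σ_3 = 6(Δ_2 - Δ_1) = -96
Clamped end conditions give two more equations: 2h_0·σ_0 + h_0·σ_1 = 6(Δ_0 - S'(0)) = -42 and h_2·σ_2 + 2h_2·σ_3 = 6(S'(3) - Δ_2) = -6.
Hence σ_0 = -226/5, σ_1 = 242/5, σ_2 = -202/5, σ_3 = 86/5.

-45.2000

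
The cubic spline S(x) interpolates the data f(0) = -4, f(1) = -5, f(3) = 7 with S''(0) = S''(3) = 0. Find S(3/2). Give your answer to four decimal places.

Write σ_i for S''(x_i). With h_i = 1, 2 and divided differences Δ_i = -1, 6, the continuity of S' gives the tridiagonal system
  1·σ_0 + 6·σ_1 + 2·σ_2 = 6(Δ_1 - Δ_0) = 42
Natural end conditions: σ_0 = σ_2 = 0.
Forward elimination and back-substitution give σ_0 = 0, σ_1 = 7, σ_2 = 0.
On [1, 3], S(x) = -5 + 4/3·(x - 1) + 7/2·(x - 1)² - 7/12·(x - 1)³.
With (x - 1) = 1/2: S(3/2) = -113/32.

-3.5313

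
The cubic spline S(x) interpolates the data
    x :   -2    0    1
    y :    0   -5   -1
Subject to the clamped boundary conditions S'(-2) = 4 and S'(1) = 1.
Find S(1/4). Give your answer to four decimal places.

-4.1758

Put σ_i = S'' at the i-th knot. Here h = (2, 1) and Δ = (-5/2, 4), so the interior equations h_(i-1)·σ_(i-1) + 2(h_(i-1)+h_i)·σ_i + h_i·σ_(i+1) = 6(Δ_i − Δ_(i-1)) read
  2·σ_0 + 6·σ_1 + 1·σ_2 = 6(Δ_1 - Δ_0) = 39
Clamped end conditions give two more equations: 2h_0·σ_0 + h_0·σ_1 = 6(Δ_0 - S'(-2)) = -39 and h_1·σ_1 + 2h_1·σ_2 = 6(S'(1) - Δ_1) = -18.
Forward elimination and back-substitution give σ_0 = -69/4, σ_1 = 15, σ_2 = -33/2.
On [0, 1], S(x) = -5 + 7/4·x + 15/2·x² - 21/4·x³.
With x = 1/4: S(1/4) = -1069/256.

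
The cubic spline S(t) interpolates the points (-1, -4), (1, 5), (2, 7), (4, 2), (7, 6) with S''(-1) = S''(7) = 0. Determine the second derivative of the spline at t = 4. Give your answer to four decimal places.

3.3712

With M_i denoting the second derivative at x_i, h_i = 2, 1, 2, 3, and Δ_i = (y_(i+1) − y_i)/h_i = 9/2, 2, -5/2, 4/3:
  2·M_0 + 6·M_1 + 1·M_2 = 6(Δ_1 - Δ_0) = -15
  1·M_1 + 6·M_2 + 2·M_3 = 6(Δ_2 - Δ_1) = -27
  2·M_2 + 10·M_3 + 3·M_4 = 6(Δ_3 - Δ_2) = 23
Natural end conditions: M_0 = M_4 = 0.
Solving the tridiagonal system: M_0 = 0, M_1 = -262/163, M_2 = -873/163, M_3 = 1099/326, M_4 = 0.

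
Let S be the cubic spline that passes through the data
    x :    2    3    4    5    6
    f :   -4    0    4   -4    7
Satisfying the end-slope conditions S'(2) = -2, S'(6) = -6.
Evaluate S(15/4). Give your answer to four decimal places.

4.6482

Write M_i for S''(x_i). With h_i = 1, 1, 1, 1 and divided differences Δ_i = 4, 4, -8, 11, the continuity of S' gives the tridiagonal system
  1·M_0 + 4·M_1 + 1·M_2 = 6(Δ_1 - Δ_0) = 0
  1·M_1 + 4·M_2 + 1·M_3 = 6(Δ_2 - Δ_1) = -72
  1·M_2 + 4·M_3 + 1·M_4 = 6(Δ_3 - Δ_2) = 114
Clamped end conditions give two more equations: 2h_0·M_0 + h_0·M_1 = 6(Δ_0 - S'(2)) = 36 and h_3·M_3 + 2h_3·M_4 = 6(S'(6) - Δ_3) = -102.
Solving the tridiagonal system: M_0 = 443/28, M_1 = 61/14, M_2 = -133/4, M_3 = 793/14, M_4 = -2221/28.
On [3, 4], S(x) = 0 + 453/56·(x - 3) + 61/28·(x - 3)² - 351/56·(x - 3)³.
With (x - 3) = 3/4: S(15/4) = 16659/3584.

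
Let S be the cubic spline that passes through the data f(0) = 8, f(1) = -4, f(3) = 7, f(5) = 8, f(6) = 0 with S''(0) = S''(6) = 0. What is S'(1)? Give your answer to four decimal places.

-5.3667

Write σ_i for S''(x_i). With h_i = 1, 2, 2, 1 and divided differences Δ_i = -12, 11/2, 1/2, -8, the continuity of S' gives the tridiagonal system
  1·σ_0 + 6·σ_1 + 2·σ_2 = 6(Δ_1 - Δ_0) = 105
  2·σ_1 + 8·σ_2 + 2·σ_3 = 6(Δ_2 - Δ_1) = -30
  2·σ_2 + 6·σ_3 + 1·σ_4 = 6(Δ_3 - Δ_2) = -51
Natural end conditions: σ_0 = σ_4 = 0.
Solving the tridiagonal system: σ_0 = 0, σ_1 = 199/10, σ_2 = -36/5, σ_3 = -61/10, σ_4 = 0.
On [1, 3], S'(x) = b_1 + 2c_1·(x - 1) + 3d_1·(x - 1)² with b_1 = Δ_1 - h_1(2σ_1 + σ_2)/6 = -161/30, c_1 = σ_1/2 = 199/20, d_1 = (σ_2 - σ_1)/(6h_1) = -271/120. So S'(1) = -161/30.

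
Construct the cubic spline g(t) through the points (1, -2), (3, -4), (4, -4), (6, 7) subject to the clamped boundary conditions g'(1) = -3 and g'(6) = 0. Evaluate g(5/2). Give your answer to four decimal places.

Let m_i = g''(x_i). Step sizes h_i = 2, 1, 2; slopes of the chords Δ_i = (y_(i+1) - y_i)/h_i = -1, 0, 11/2.
  2·m_0 + 6·m_1 + 1·m_2 = 6(Δ_1 - Δ_0) = 6
  1·m_1 + 6·m_2 + 2·m_3 = 6(Δ_2 - Δ_1) = 33
Clamped end conditions give two more equations: 2h_0·m_0 + h_0·m_1 = 6(Δ_0 - g'(1)) = 12 and h_2·m_2 + 2h_2·m_3 = 6(g'(6) - Δ_2) = -33.
Forward elimination and back-substitution give m_0 = 129/32, m_1 = -33/16, m_2 = 165/16, m_3 = -429/32.
On [1, 3], g(t) = -2 - 3·(t - 1) + 129/64·(t - 1)² - 65/128·(t - 1)³.
With (t - 1) = 3/2: g(5/2) = -3767/1024.

-3.6787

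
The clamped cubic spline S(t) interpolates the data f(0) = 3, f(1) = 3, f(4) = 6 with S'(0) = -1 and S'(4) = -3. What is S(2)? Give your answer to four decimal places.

4.9444

Let M_i = S''(x_i). Step sizes h_i = 1, 3; slopes of the chords Δ_i = (y_(i+1) - y_i)/h_i = 0, 1.
  1·M_0 + 8·M_1 + 3·M_2 = 6(Δ_1 - Δ_0) = 6
Clamped end conditions give two more equations: 2h_0·M_0 + h_0·M_1 = 6(Δ_0 - S'(0)) = 6 and h_1·M_1 + 2h_1·M_2 = 6(S'(4) - Δ_1) = -24.
Solving the tridiagonal system: M_0 = 7/4, M_1 = 5/2, M_2 = -21/4.
On [1, 4], S(t) = 3 + 9/8·(t - 1) + 5/4·(t - 1)² - 31/72·(t - 1)³.
With (t - 1) = 1: S(2) = 89/18.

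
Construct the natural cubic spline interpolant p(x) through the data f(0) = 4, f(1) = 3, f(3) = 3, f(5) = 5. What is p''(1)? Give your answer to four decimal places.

0.8182

Put σ_i = p'' at the i-th knot. Here h = (1, 2, 2) and Δ = (-1, 0, 1), so the interior equations h_(i-1)·σ_(i-1) + 2(h_(i-1)+h_i)·σ_i + h_i·σ_(i+1) = 6(Δ_i − Δ_(i-1)) read
  1·σ_0 + 6·σ_1 + 2·σ_2 = 6(Δ_1 - Δ_0) = 6
  2·σ_1 + 8·σ_2 + 2·σ_3 = 6(Δ_2 - Δ_1) = 6
Natural end conditions: σ_0 = σ_3 = 0.
Forward elimination and back-substitution give σ_0 = 0, σ_1 = 9/11, σ_2 = 6/11, σ_3 = 0.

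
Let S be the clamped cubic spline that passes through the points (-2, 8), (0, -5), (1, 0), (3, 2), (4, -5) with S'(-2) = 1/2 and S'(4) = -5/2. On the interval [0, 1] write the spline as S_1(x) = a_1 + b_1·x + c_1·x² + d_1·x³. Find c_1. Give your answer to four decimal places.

9.3871

Write m_i for S''(x_i). With h_i = 2, 1, 2, 1 and divided differences Δ_i = -13/2, 5, 1, -7, the continuity of S' gives the tridiagonal system
  2·m_0 + 6·m_1 + 1·m_2 = 6(Δ_1 - Δ_0) = 69
  1·m_1 + 6·m_2 + 2·m_3 = 6(Δ_2 - Δ_1) = -24
  2·m_2 + 6·m_3 + 1·m_4 = 6(Δ_3 - Δ_2) = -48
Clamped end conditions give two more equations: 2h_0·m_0 + h_0·m_1 = 6(Δ_0 - S'(-2)) = -42 and h_3·m_3 + 2h_3·m_4 = 6(S'(4) - Δ_3) = 27.
Solving the tridiagonal system: m_0 = -1233/62, m_1 = 582/31, m_2 = -120/31, m_3 = -303/31, m_4 = 570/31.
On [0, 1], with S_1(x) = a_1 + b_1·x + c_1·x² + d_1·x³: c_1 = m_1/2 = 291/31, d_1 = (m_2 - m_1)/(6h_1) = -117/31, b_1 = Δ_1 - h_1(2m_1 + m_2)/6 = -19/31.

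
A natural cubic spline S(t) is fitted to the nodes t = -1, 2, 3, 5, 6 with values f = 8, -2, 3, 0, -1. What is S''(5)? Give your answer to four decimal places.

3.4600

With M_i denoting the second derivative at x_i, h_i = 3, 1, 2, 1, and Δ_i = (y_(i+1) − y_i)/h_i = -10/3, 5, -3/2, -1:
  3·M_0 + 8·M_1 + 1·M_2 = 6(Δ_1 - Δ_0) = 50
  1·M_1 + 6·M_2 + 2·M_3 = 6(Δ_2 - Δ_1) = -39
  2·M_2 + 6·M_3 + 1·M_4 = 6(Δ_3 - Δ_2) = 3
Natural end conditions: M_0 = M_4 = 0.
Solving the tridiagonal system: M_0 = 0, M_1 = 184/25, M_2 = -222/25, M_3 = 173/50, M_4 = 0.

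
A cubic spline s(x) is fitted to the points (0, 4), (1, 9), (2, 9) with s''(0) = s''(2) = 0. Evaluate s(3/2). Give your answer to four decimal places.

With M_i denoting the second derivative at x_i, h_i = 1, 1, and Δ_i = (y_(i+1) − y_i)/h_i = 5, 0:
  1·M_0 + 4·M_1 + 1·M_2 = 6(Δ_1 - Δ_0) = -30
Natural end conditions: M_0 = M_2 = 0.
Solving the tridiagonal system: M_0 = 0, M_1 = -15/2, M_2 = 0.
On [1, 2], s(x) = 9 + 5/2·(x - 1) - 15/4·(x - 1)² + 5/4·(x - 1)³.
With (x - 1) = 1/2: s(3/2) = 303/32.

9.4688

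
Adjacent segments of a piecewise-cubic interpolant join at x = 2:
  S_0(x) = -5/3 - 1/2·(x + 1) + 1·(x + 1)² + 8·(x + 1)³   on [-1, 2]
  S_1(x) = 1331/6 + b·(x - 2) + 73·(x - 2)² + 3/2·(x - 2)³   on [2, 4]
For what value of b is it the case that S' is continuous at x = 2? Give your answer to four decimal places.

221.5000

S_0'(x) = -1/2 + 2·(x + 1) + 24·(x + 1)², so S_0'(2) = 443/2. On the right, S_1'(2) = b, so b = 443/2.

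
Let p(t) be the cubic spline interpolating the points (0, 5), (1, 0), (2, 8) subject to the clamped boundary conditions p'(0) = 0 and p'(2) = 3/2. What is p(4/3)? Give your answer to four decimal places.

Put σ_i = p'' at the i-th knot. Here h = (1, 1) and Δ = (-5, 8), so the interior equations h_(i-1)·σ_(i-1) + 2(h_(i-1)+h_i)·σ_i + h_i·σ_(i+1) = 6(Δ_i − Δ_(i-1)) read
  1·σ_0 + 4·σ_1 + 1·σ_2 = 6(Δ_1 - Δ_0) = 78
Clamped end conditions give two more equations: 2h_0·σ_0 + h_0·σ_1 = 6(Δ_0 - p'(0)) = -30 and h_1·σ_1 + 2h_1·σ_2 = 6(p'(2) - Δ_1) = -39.
Forward elimination and back-substitution give σ_0 = -135/4, σ_1 = 75/2, σ_2 = -153/4.
On [1, 2], p(t) = 0 + 15/8·(t - 1) + 75/4·(t - 1)² - 101/8·(t - 1)³.
With (t - 1) = 1/3: p(4/3) = 121/54.

2.2407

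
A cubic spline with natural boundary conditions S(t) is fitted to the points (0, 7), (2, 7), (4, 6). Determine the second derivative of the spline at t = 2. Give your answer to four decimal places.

With σ_i denoting the second derivative at x_i, h_i = 2, 2, and Δ_i = (y_(i+1) − y_i)/h_i = 0, -1/2:
  2·σ_0 + 8·σ_1 + 2·σ_2 = 6(Δ_1 - Δ_0) = -3
Natural end conditions: σ_0 = σ_2 = 0.
Hence σ_0 = 0, σ_1 = -3/8, σ_2 = 0.

-0.3750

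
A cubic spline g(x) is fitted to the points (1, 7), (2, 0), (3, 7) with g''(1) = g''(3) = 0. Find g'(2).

0

Write M_i for g''(x_i). With h_i = 1, 1 and divided differences Δ_i = -7, 7, the continuity of g' gives the tridiagonal system
  1·M_0 + 4·M_1 + 1·M_2 = 6(Δ_1 - Δ_0) = 84
Natural end conditions: M_0 = M_2 = 0.
Solving the tridiagonal system: M_0 = 0, M_1 = 21, M_2 = 0.
On [2, 3], g'(x) = b_1 + 2c_1·(x - 2) + 3d_1·(x - 2)² with b_1 = Δ_1 - h_1(2M_1 + M_2)/6 = 0, c_1 = M_1/2 = 21/2, d_1 = (M_2 - M_1)/(6h_1) = -7/2. So g'(2) = 0.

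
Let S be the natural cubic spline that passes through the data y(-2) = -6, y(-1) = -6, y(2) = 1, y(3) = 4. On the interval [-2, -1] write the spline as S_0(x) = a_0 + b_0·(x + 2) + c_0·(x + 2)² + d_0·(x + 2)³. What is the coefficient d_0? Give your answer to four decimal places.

Let m_i = S''(x_i). Step sizes h_i = 1, 3, 1; slopes of the chords Δ_i = (y_(i+1) - y_i)/h_i = 0, 7/3, 3.
  1·m_0 + 8·m_1 + 3·m_2 = 6(Δ_1 - Δ_0) = 14
  3·m_1 + 8·m_2 + 1·m_3 = 6(Δ_2 - Δ_1) = 4
Natural end conditions: m_0 = m_3 = 0.
Solving: m_0 = 0, m_1 = 20/11, m_2 = -2/11, m_3 = 0.
On [-2, -1], with S_0(x) = a_0 + b_0·(x + 2) + c_0·(x + 2)² + d_0·(x + 2)³: c_0 = m_0/2 = 0, d_0 = (m_1 - m_0)/(6h_0) = 10/33, b_0 = Δ_0 - h_0(2m_0 + m_1)/6 = -10/33.

0.3030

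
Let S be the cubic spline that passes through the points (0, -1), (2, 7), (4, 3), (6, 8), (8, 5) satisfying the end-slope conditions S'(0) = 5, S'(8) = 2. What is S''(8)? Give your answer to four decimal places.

8.6786

With M_i denoting the second derivative at x_i, h_i = 2, 2, 2, 2, and Δ_i = (y_(i+1) − y_i)/h_i = 4, -2, 5/2, -3/2:
  2·M_0 + 8·M_1 + 2·M_2 = 6(Δ_1 - Δ_0) = -36
  2·M_1 + 8·M_2 + 2·M_3 = 6(Δ_2 - Δ_1) = 27
  2·M_2 + 8·M_3 + 2·M_4 = 6(Δ_3 - Δ_2) = -24
Clamped end conditions give two more equations: 2h_0·M_0 + h_0·M_1 = 6(Δ_0 - S'(0)) = -6 and h_3·M_3 + 2h_3·M_4 = 6(S'(8) - Δ_3) = 21.
Hence M_0 = 51/28, M_1 = -93/14, M_2 = 27/4, M_3 = -48/7, M_4 = 243/28.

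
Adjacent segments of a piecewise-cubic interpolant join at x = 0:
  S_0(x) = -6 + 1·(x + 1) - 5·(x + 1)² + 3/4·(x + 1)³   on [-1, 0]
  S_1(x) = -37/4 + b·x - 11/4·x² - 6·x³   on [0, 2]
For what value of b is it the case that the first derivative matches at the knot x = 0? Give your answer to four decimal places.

-6.7500

S_0'(x) = 1 - 10·(x + 1) + 9/4·(x + 1)², so S_0'(0) = -27/4. On the right, S_1'(0) = b, so b = -27/4.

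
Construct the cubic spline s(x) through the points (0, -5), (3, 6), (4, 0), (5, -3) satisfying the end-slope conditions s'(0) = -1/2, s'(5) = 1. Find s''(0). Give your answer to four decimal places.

Write M_i for s''(x_i). With h_i = 3, 1, 1 and divided differences Δ_i = 11/3, -6, -3, the continuity of s' gives the tridiagonal system
  3·M_0 + 8·M_1 + 1·M_2 = 6(Δ_1 - Δ_0) = -58
  1·M_1 + 4·M_2 + 1·M_3 = 6(Δ_2 - Δ_1) = 18
Clamped end conditions give two more equations: 2h_0·M_0 + h_0·M_1 = 6(Δ_0 - s'(0)) = 25 and h_2·M_2 + 2h_2·M_3 = 6(s'(5) - Δ_2) = 24.
Solving the tridiagonal system: M_0 = 868/87, M_1 = -337/29, M_2 = 146/29, M_3 = 275/29.

9.9770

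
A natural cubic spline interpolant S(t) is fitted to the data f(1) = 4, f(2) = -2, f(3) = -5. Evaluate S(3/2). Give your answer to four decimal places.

0.7188

With σ_i denoting the second derivative at x_i, h_i = 1, 1, and Δ_i = (y_(i+1) − y_i)/h_i = -6, -3:
  1·σ_0 + 4·σ_1 + 1·σ_2 = 6(Δ_1 - Δ_0) = 18
Natural end conditions: σ_0 = σ_2 = 0.
Solving: σ_0 = 0, σ_1 = 9/2, σ_2 = 0.
On [1, 2], S(t) = 4 - 27/4·(t - 1) + 0·(t - 1)² + 3/4·(t - 1)³.
With (t - 1) = 1/2: S(3/2) = 23/32.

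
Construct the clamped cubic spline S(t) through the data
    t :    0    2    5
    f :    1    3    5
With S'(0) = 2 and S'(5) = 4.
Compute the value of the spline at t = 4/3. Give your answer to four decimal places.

Put M_i = S'' at the i-th knot. Here h = (2, 3) and Δ = (1, 2/3), so the interior equations h_(i-1)·M_(i-1) + 2(h_(i-1)+h_i)·M_i + h_i·M_(i+1) = 6(Δ_i − Δ_(i-1)) read
  2·M_0 + 10·M_1 + 3·M_2 = 6(Δ_1 - Δ_0) = -2
Clamped end conditions give two more equations: 2h_0·M_0 + h_0·M_1 = 6(Δ_0 - S'(0)) = -6 and h_1·M_1 + 2h_1·M_2 = 6(S'(5) - Δ_1) = 20.
Solving the tridiagonal system: M_0 = -9/10, M_1 = -6/5, M_2 = 59/15.
On [0, 2], S(t) = 1 + 2·t - 9/20·t² - 1/40·t³.
With t = 4/3: S(4/3) = 379/135.

2.8074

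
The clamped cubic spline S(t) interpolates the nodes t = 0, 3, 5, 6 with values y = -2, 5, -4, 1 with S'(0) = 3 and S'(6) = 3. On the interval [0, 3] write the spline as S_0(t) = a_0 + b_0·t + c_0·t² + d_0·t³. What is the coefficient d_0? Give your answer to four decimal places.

Put m_i = S'' at the i-th knot. Here h = (3, 2, 1) and Δ = (7/3, -9/2, 5), so the interior equations h_(i-1)·m_(i-1) + 2(h_(i-1)+h_i)·m_i + h_i·m_(i+1) = 6(Δ_i − Δ_(i-1)) read
  3·m_0 + 10·m_1 + 2·m_2 = 6(Δ_1 - Δ_0) = -41
  2·m_1 + 6·m_2 + 1·m_3 = 6(Δ_2 - Δ_1) = 57
Clamped end conditions give two more equations: 2h_0·m_0 + h_0·m_1 = 6(Δ_0 - S'(0)) = -4 and h_2·m_2 + 2h_2·m_3 = 6(S'(6) - Δ_2) = -12.
Forward elimination and back-substitution give m_0 = 63/19, m_1 = -454/57, m_2 = 818/57, m_3 = -751/57.
On [0, 3], with S_0(t) = a_0 + b_0·t + c_0·t² + d_0·t³: c_0 = m_0/2 = 63/38, d_0 = (m_1 - m_0)/(6h_0) = -643/1026, b_0 = Δ_0 - h_0(2m_0 + m_1)/6 = 3.

-0.6267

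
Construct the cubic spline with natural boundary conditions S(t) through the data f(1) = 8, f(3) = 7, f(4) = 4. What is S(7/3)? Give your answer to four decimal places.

Put M_i = S'' at the i-th knot. Here h = (2, 1) and Δ = (-1/2, -3), so the interior equations h_(i-1)·M_(i-1) + 2(h_(i-1)+h_i)·M_i + h_i·M_(i+1) = 6(Δ_i − Δ_(i-1)) read
  2·M_0 + 6·M_1 + 1·M_2 = 6(Δ_1 - Δ_0) = -15
Natural end conditions: M_0 = M_2 = 0.
Forward elimination and back-substitution give M_0 = 0, M_1 = -5/2, M_2 = 0.
On [1, 3], S(t) = 8 + 1/3·(t - 1) + 0·(t - 1)² - 5/24·(t - 1)³.
With (t - 1) = 4/3: S(7/3) = 644/81.

7.9506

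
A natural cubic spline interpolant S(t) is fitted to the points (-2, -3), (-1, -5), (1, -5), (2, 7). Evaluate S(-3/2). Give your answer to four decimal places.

Let M_i = S''(x_i). Step sizes h_i = 1, 2, 1; slopes of the chords Δ_i = (y_(i+1) - y_i)/h_i = -2, 0, 12.
  1·M_0 + 6·M_1 + 2·M_2 = 6(Δ_1 - Δ_0) = 12
  2·M_1 + 6·M_2 + 1·M_3 = 6(Δ_2 - Δ_1) = 72
Natural end conditions: M_0 = M_3 = 0.
Solving the tridiagonal system: M_0 = 0, M_1 = -9/4, M_2 = 51/4, M_3 = 0.
On [-2, -1], S(t) = -3 - 13/8·(t + 2) + 0·(t + 2)² - 3/8·(t + 2)³.
With (t + 2) = 1/2: S(-3/2) = -247/64.

-3.8594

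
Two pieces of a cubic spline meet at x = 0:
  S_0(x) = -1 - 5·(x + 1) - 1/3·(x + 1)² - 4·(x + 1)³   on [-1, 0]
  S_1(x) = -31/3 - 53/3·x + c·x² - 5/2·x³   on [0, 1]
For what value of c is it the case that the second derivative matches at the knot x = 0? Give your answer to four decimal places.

-12.3333

S_0''(x) = -2/3 - 24·(x + 1), so S_0''(0) = -74/3. On the right, S_1''(0) = 2c, so c = -37/3.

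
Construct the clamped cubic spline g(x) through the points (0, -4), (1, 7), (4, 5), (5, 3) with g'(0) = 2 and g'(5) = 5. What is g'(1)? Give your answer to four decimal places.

12.1111

Put M_i = g'' at the i-th knot. Here h = (1, 3, 1) and Δ = (11, -2/3, -2), so the interior equations h_(i-1)·M_(i-1) + 2(h_(i-1)+h_i)·M_i + h_i·M_(i+1) = 6(Δ_i − Δ_(i-1)) read
  1·M_0 + 8·M_1 + 3·M_2 = 6(Δ_1 - Δ_0) = -70
  3·M_1 + 8·M_2 + 1·M_3 = 6(Δ_2 - Δ_1) = -8
Clamped end conditions give two more equations: 2h_0·M_0 + h_0·M_1 = 6(Δ_0 - g'(0)) = 54 and h_2·M_2 + 2h_2·M_3 = 6(g'(5) - Δ_2) = 42.
Solving: M_0 = 304/9, M_1 = -122/9, M_2 = 14/9, M_3 = 182/9.
On [1, 4], g'(x) = b_1 + 2c_1·(x - 1) + 3d_1·(x - 1)² with b_1 = Δ_1 - h_1(2M_1 + M_2)/6 = 109/9, c_1 = M_1/2 = -61/9, d_1 = (M_2 - M_1)/(6h_1) = 68/81. So g'(1) = 109/9.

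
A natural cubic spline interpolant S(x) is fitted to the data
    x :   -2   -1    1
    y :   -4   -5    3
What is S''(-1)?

5

Put m_i = S'' at the i-th knot. Here h = (1, 2) and Δ = (-1, 4), so the interior equations h_(i-1)·m_(i-1) + 2(h_(i-1)+h_i)·m_i + h_i·m_(i+1) = 6(Δ_i − Δ_(i-1)) read
  1·m_0 + 6·m_1 + 2·m_2 = 6(Δ_1 - Δ_0) = 30
Natural end conditions: m_0 = m_2 = 0.
Forward elimination and back-substitution give m_0 = 0, m_1 = 5, m_2 = 0.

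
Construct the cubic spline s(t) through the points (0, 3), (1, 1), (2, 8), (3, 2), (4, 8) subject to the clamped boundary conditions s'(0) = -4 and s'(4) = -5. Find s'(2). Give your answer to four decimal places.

-0.8571

Put m_i = s'' at the i-th knot. Here h = (1, 1, 1, 1) and Δ = (-2, 7, -6, 6), so the interior equations h_(i-1)·m_(i-1) + 2(h_(i-1)+h_i)·m_i + h_i·m_(i+1) = 6(Δ_i − Δ_(i-1)) read
  1·m_0 + 4·m_1 + 1·m_2 = 6(Δ_1 - Δ_0) = 54
  1·m_1 + 4·m_2 + 1·m_3 = 6(Δ_2 - Δ_1) = -78
  1·m_2 + 4·m_3 + 1·m_4 = 6(Δ_3 - Δ_2) = 72
Clamped end conditions give two more equations: 2h_0·m_0 + h_0·m_1 = 6(Δ_0 - s'(0)) = 12 and h_3·m_3 + 2h_3·m_4 = 6(s'(4) - Δ_3) = -66.
Hence m_0 = -83/14, m_1 = 167/7, m_2 = -71/2, m_3 = 281/7, m_4 = -743/14.
On [2, 3], s'(t) = b_2 + 2c_2·(t - 2) + 3d_2·(t - 2)² with b_2 = Δ_2 - h_2(2m_2 + m_3)/6 = -6/7, c_2 = m_2/2 = -71/4, d_2 = (m_3 - m_2)/(6h_2) = 353/28. So s'(2) = -6/7.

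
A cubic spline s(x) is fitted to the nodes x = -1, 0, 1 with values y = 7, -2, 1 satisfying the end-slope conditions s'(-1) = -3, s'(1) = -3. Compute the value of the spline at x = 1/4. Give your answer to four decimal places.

With m_i denoting the second derivative at x_i, h_i = 1, 1, and Δ_i = (y_(i+1) − y_i)/h_i = -9, 3:
  1·m_0 + 4·m_1 + 1·m_2 = 6(Δ_1 - Δ_0) = 72
Clamped end conditions give two more equations: 2h_0·m_0 + h_0·m_1 = 6(Δ_0 - s'(-1)) = -36 and h_1·m_1 + 2h_1·m_2 = 6(s'(1) - Δ_1) = -36.
Hence m_0 = -36, m_1 = 36, m_2 = -36.
On [0, 1], s(x) = -2 - 3·x + 18·x² - 12·x³.
With x = 1/4: s(1/4) = -29/16.

-1.8125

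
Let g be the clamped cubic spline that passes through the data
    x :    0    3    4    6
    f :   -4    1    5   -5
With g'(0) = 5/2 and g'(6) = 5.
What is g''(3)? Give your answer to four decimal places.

With σ_i denoting the second derivative at x_i, h_i = 3, 1, 2, and Δ_i = (y_(i+1) − y_i)/h_i = 5/3, 4, -5:
  3·σ_0 + 8·σ_1 + 1·σ_2 = 6(Δ_1 - Δ_0) = 14
  1·σ_1 + 6·σ_2 + 2·σ_3 = 6(Δ_2 - Δ_1) = -54
Clamped end conditions give two more equations: 2h_0·σ_0 + h_0·σ_1 = 6(Δ_0 - g'(0)) = -5 and h_2·σ_2 + 2h_2·σ_3 = 6(g'(6) - Δ_2) = 60.
Solving: σ_0 = -73/21, σ_1 = 37/7, σ_2 = -125/7, σ_3 = 335/14.

5.2857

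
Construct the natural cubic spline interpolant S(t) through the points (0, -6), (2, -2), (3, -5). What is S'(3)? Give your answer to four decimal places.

Put σ_i = S'' at the i-th knot. Here h = (2, 1) and Δ = (2, -3), so the interior equations h_(i-1)·σ_(i-1) + 2(h_(i-1)+h_i)·σ_i + h_i·σ_(i+1) = 6(Δ_i − Δ_(i-1)) read
  2·σ_0 + 6·σ_1 + 1·σ_2 = 6(Δ_1 - Δ_0) = -30
Natural end conditions: σ_0 = σ_2 = 0.
Solving the tridiagonal system: σ_0 = 0, σ_1 = -5, σ_2 = 0.
On [2, 3], S'(t) = b_1 + 2c_1·(t - 2) + 3d_1·(t - 2)² with b_1 = Δ_1 - h_1(2σ_1 + σ_2)/6 = -4/3, c_1 = σ_1/2 = -5/2, d_1 = (σ_2 - σ_1)/(6h_1) = 5/6. So S'(3) = -23/6.

-3.8333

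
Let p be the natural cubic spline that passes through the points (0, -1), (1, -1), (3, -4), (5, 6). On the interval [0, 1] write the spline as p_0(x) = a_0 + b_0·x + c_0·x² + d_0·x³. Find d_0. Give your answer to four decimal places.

Let σ_i = p''(x_i). Step sizes h_i = 1, 2, 2; slopes of the chords Δ_i = (y_(i+1) - y_i)/h_i = 0, -3/2, 5.
  1·σ_0 + 6·σ_1 + 2·σ_2 = 6(Δ_1 - Δ_0) = -9
  2·σ_1 + 8·σ_2 + 2·σ_3 = 6(Δ_2 - Δ_1) = 39
Natural end conditions: σ_0 = σ_3 = 0.
Hence σ_0 = 0, σ_1 = -75/22, σ_2 = 63/11, σ_3 = 0.
On [0, 1], with p_0(x) = a_0 + b_0·x + c_0·x² + d_0·x³: c_0 = σ_0/2 = 0, d_0 = (σ_1 - σ_0)/(6h_0) = -25/44, b_0 = Δ_0 - h_0(2σ_0 + σ_1)/6 = 25/44.

-0.5682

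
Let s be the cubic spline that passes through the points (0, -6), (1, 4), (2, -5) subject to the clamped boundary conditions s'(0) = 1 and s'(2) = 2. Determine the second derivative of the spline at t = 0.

56

Put M_i = s'' at the i-th knot. Here h = (1, 1) and Δ = (10, -9), so the interior equations h_(i-1)·M_(i-1) + 2(h_(i-1)+h_i)·M_i + h_i·M_(i+1) = 6(Δ_i − Δ_(i-1)) read
  1·M_0 + 4·M_1 + 1·M_2 = 6(Δ_1 - Δ_0) = -114
Clamped end conditions give two more equations: 2h_0·M_0 + h_0·M_1 = 6(Δ_0 - s'(0)) = 54 and h_1·M_1 + 2h_1·M_2 = 6(s'(2) - Δ_1) = 66.
Forward elimination and back-substitution give M_0 = 56, M_1 = -58, M_2 = 62.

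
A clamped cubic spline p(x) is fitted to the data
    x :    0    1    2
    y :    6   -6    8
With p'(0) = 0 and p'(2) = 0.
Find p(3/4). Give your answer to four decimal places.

-4.3359

Write M_i for p''(x_i). With h_i = 1, 1 and divided differences Δ_i = -12, 14, the continuity of p' gives the tridiagonal system
  1·M_0 + 4·M_1 + 1·M_2 = 6(Δ_1 - Δ_0) = 156
Clamped end conditions give two more equations: 2h_0·M_0 + h_0·M_1 = 6(Δ_0 - p'(0)) = -72 and h_1·M_1 + 2h_1·M_2 = 6(p'(2) - Δ_1) = -84.
Solving the tridiagonal system: M_0 = -75, M_1 = 78, M_2 = -81.
On [0, 1], p(x) = 6 + 0·x - 75/2·x² + 51/2·x³.
With x = 3/4: p(3/4) = -555/128.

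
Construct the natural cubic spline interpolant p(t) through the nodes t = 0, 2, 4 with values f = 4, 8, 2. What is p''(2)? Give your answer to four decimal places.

-3.7500

Write m_i for p''(x_i). With h_i = 2, 2 and divided differences Δ_i = 2, -3, the continuity of p' gives the tridiagonal system
  2·m_0 + 8·m_1 + 2·m_2 = 6(Δ_1 - Δ_0) = -30
Natural end conditions: m_0 = m_2 = 0.
Hence m_0 = 0, m_1 = -15/4, m_2 = 0.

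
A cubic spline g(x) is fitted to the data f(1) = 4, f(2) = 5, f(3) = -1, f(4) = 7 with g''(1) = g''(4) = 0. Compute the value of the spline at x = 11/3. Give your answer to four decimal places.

Put M_i = g'' at the i-th knot. Here h = (1, 1, 1) and Δ = (1, -6, 8), so the interior equations h_(i-1)·M_(i-1) + 2(h_(i-1)+h_i)·M_i + h_i·M_(i+1) = 6(Δ_i − Δ_(i-1)) read
  1·M_0 + 4·M_1 + 1·M_2 = 6(Δ_1 - Δ_0) = -42
  1·M_1 + 4·M_2 + 1·M_3 = 6(Δ_2 - Δ_1) = 84
Natural end conditions: M_0 = M_3 = 0.
Solving the tridiagonal system: M_0 = 0, M_1 = -84/5, M_2 = 126/5, M_3 = 0.
On [3, 4], g(x) = -1 - 2/5·(x - 3) + 63/5·(x - 3)² - 21/5·(x - 3)³.
With (x - 3) = 2/3: g(11/3) = 139/45.

3.0889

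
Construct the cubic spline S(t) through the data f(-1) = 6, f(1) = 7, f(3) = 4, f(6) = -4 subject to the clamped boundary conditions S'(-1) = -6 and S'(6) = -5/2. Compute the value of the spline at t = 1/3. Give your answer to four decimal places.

5.4154

Write M_i for S''(x_i). With h_i = 2, 2, 3 and divided differences Δ_i = 1/2, -3/2, -8/3, the continuity of S' gives the tridiagonal system
  2·M_0 + 8·M_1 + 2·M_2 = 6(Δ_1 - Δ_0) = -12
  2·M_1 + 10·M_2 + 3·M_3 = 6(Δ_2 - Δ_1) = -7
Clamped end conditions give two more equations: 2h_0·M_0 + h_0·M_1 = 6(Δ_0 - S'(-1)) = 39 and h_2·M_2 + 2h_2·M_3 = 6(S'(6) - Δ_2) = 1.
Hence M_0 = 445/37, M_1 = -337/74, M_2 = 7/37, M_3 = 8/111.
On [-1, 1], S(t) = 6 - 6·(t + 1) + 445/74·(t + 1)² - 409/296·(t + 1)³.
With (t + 1) = 4/3: S(1/3) = 5410/999.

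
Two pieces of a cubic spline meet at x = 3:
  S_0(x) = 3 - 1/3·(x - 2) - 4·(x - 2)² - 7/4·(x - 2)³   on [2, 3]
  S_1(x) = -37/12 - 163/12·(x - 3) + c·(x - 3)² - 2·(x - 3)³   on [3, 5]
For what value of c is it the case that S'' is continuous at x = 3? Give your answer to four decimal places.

S_0''(x) = -8 - 21/2·(x - 2), so S_0''(3) = -37/2. On the right, S_1''(3) = 2c, so c = -37/4.

-9.2500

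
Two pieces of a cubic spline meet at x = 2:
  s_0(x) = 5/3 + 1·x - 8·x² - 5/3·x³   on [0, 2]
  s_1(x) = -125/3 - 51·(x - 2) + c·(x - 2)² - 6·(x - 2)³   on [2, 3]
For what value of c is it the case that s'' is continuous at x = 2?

-18

s_0''(x) = -16 - 10·x, so s_0''(2) = -36. On the right, s_1''(2) = 2c, so c = -18.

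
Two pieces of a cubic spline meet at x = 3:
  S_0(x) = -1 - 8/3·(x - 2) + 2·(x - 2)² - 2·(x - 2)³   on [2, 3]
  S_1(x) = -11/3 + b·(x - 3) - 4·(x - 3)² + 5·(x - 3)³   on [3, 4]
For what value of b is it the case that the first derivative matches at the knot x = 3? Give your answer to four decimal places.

-4.6667

S_0'(x) = -8/3 + 4·(x - 2) - 6·(x - 2)², so S_0'(3) = -14/3. On the right, S_1'(3) = b, so b = -14/3.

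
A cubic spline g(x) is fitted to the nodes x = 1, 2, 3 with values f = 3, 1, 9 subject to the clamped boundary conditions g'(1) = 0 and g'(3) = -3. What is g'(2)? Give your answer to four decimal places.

5.2500

With M_i denoting the second derivative at x_i, h_i = 1, 1, and Δ_i = (y_(i+1) − y_i)/h_i = -2, 8:
  1·M_0 + 4·M_1 + 1·M_2 = 6(Δ_1 - Δ_0) = 60
Clamped end conditions give two more equations: 2h_0·M_0 + h_0·M_1 = 6(Δ_0 - g'(1)) = -12 and h_1·M_1 + 2h_1·M_2 = 6(g'(3) - Δ_1) = -66.
Solving: M_0 = -45/2, M_1 = 33, M_2 = -99/2.
On [2, 3], g'(x) = b_1 + 2c_1·(x - 2) + 3d_1·(x - 2)² with b_1 = Δ_1 - h_1(2M_1 + M_2)/6 = 21/4, c_1 = M_1/2 = 33/2, d_1 = (M_2 - M_1)/(6h_1) = -55/4. So g'(2) = 21/4.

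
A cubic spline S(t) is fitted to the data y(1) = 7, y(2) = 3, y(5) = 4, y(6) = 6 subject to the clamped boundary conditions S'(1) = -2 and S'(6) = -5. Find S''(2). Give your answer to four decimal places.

With m_i denoting the second derivative at x_i, h_i = 1, 3, 1, and Δ_i = (y_(i+1) − y_i)/h_i = -4, 1/3, 2:
  1·m_0 + 8·m_1 + 3·m_2 = 6(Δ_1 - Δ_0) = 26
  3·m_1 + 8·m_2 + 1·m_3 = 6(Δ_2 - Δ_1) = 10
Clamped end conditions give two more equations: 2h_0·m_0 + h_0·m_1 = 6(Δ_0 - S'(1)) = -12 and h_2·m_2 + 2h_2·m_3 = 6(S'(6) - Δ_2) = -42.
Hence m_0 = -68/9, m_1 = 28/9, m_2 = 26/9, m_3 = -202/9.

3.1111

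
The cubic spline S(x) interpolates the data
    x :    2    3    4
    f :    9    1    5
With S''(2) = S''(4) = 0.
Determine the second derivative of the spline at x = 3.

18

Let M_i = S''(x_i). Step sizes h_i = 1, 1; slopes of the chords Δ_i = (y_(i+1) - y_i)/h_i = -8, 4.
  1·M_0 + 4·M_1 + 1·M_2 = 6(Δ_1 - Δ_0) = 72
Natural end conditions: M_0 = M_2 = 0.
Hence M_0 = 0, M_1 = 18, M_2 = 0.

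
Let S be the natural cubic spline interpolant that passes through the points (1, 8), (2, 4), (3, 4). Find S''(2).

6

With σ_i denoting the second derivative at x_i, h_i = 1, 1, and Δ_i = (y_(i+1) − y_i)/h_i = -4, 0:
  1·σ_0 + 4·σ_1 + 1·σ_2 = 6(Δ_1 - Δ_0) = 24
Natural end conditions: σ_0 = σ_2 = 0.
Solving: σ_0 = 0, σ_1 = 6, σ_2 = 0.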